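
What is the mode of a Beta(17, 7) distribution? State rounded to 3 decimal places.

With α,β > 1, mode = (α−1)/(α+β−2) = 16/22 = 0.727.

0.727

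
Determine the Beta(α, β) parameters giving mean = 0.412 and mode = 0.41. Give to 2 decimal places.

α = 37.08, β = 52.92

With s = α+β: μ = α/s and mode = (α−1)/(s−2). Eliminating α = μs,
μs − 1 = m(s−2) ⇒ s(μ−m) = 1−2m ⇒ s = 0.18/0.002 = 90.0000.
So α = μs = 37.08, β = (1−μ)s = 52.92.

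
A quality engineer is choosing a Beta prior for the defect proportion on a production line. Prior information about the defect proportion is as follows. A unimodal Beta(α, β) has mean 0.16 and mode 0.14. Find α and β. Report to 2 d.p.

α = 5.76, β = 30.24

Let s = α+β. Mean gives α = μs = 0.16s; mode gives (α−1)/(s−2) = 0.14.
Substituting: 0.16s − 1 = 0.14(s−2) = 0.14s − 0.28, so 0.02s = 0.72 and s = 36.0000.
Then α = 0.16×36.0000 = 5.76 and β = s−α = 30.24.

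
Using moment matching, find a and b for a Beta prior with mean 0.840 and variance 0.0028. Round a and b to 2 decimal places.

a = 39.48, b = 7.52

Let s = a+b. The Beta variance is μ(1−μ)/(s+1).
So s+1 = μ(1−μ)/σ² = (0.840×0.160)/0.0028 = 0.134400/0.0028 = 48.0000, giving s = 47.0000.
Then a = μs = 0.840×47.0000 = 39.48 and b = (1−μ)s = 0.160×47.0000 = 7.52.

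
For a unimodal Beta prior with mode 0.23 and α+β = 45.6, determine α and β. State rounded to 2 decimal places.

Mode = (α−1)/(κ−2) with κ = α+β, so α−1 = 0.23·43.6 = 10.03.
α = 11.03; β = κ − α = 34.57.

α = 11.03, β = 34.57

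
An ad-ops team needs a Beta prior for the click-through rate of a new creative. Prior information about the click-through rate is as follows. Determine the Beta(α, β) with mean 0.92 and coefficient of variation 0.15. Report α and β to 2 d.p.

α = 2.64, β = 0.23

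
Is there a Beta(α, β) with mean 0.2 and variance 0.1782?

No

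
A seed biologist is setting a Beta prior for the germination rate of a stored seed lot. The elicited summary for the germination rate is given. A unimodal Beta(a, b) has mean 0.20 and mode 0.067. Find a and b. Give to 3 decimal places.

With s = a+b: μ = a/s and mode = (a−1)/(s−2). Eliminating a = μs,
μs − 1 = m(s−2) ⇒ s(μ−m) = 1−2m ⇒ s = 0.866/0.133 = 6.5113.
So a = μs = 1.302, b = (1−μ)s = 5.209.

a = 1.302, b = 5.209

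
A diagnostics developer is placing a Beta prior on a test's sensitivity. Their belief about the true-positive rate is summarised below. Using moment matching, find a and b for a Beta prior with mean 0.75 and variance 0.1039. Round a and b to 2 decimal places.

Write ν = a+b; then a = μν and Var = μ(1−μ)/(ν+1).
ν = μ(1−μ)/Var − 1 = 0.1875/0.1039 − 1 = 0.8046.
a = 0.75·0.8046 = 0.60, b = 0.25·0.8046 = 0.20.

a = 0.60, b = 0.20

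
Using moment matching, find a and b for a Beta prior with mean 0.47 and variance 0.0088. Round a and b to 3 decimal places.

a = 12.834, b = 14.473

By moment matching, a+b = μ(1−μ)/σ² − 1 = (0.47·0.53)/0.0088 − 1 = 28.3068 − 1 = 27.3068.
Since a/(a+b) = μ, a = 0.47·27.3068 = 12.834 and b = 0.53·27.3068 = 14.473.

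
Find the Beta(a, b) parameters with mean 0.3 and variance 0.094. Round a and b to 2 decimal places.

a = 0.37, b = 0.86

Write ν = a+b; then a = μν and Var = μ(1−μ)/(ν+1).
ν = μ(1−μ)/Var − 1 = 0.21/0.094 − 1 = 1.2340.
a = 0.3·1.2340 = 0.37, b = 0.7·1.2340 = 0.86.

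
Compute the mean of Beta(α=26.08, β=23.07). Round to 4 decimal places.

0.5306

E[X] = α/(α+β) = 26.08/49.15 = 0.5306.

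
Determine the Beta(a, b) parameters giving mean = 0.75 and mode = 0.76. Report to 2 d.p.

a = 39.00, b = 13.00

Let s = a+b. Mean gives a = μs = 0.75s; mode gives (a−1)/(s−2) = 0.76.
Substituting: 0.75s − 1 = 0.76(s−2) = 0.76s − 1.52, so -0.01s = -0.52 and s = 52.0000.
Then a = 0.75×52.0000 = 39.00 and b = s−a = 13.00.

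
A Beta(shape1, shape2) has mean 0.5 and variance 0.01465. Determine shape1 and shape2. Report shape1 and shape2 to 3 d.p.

shape1 = 8.032, shape2 = 8.032

Write ν = shape1+shape2; then shape1 = μν and Var = μ(1−μ)/(ν+1).
ν = μ(1−μ)/Var − 1 = 0.25/0.01465 − 1 = 16.0648.
shape1 = 0.5·16.0648 = 8.032, shape2 = 0.5·16.0648 = 8.032.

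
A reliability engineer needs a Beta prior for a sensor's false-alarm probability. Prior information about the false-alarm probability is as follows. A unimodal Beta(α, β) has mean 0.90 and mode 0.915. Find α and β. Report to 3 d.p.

α = 49.800, β = 5.533

With s = α+β: μ = α/s and mode = (α−1)/(s−2). Eliminating α = μs,
μs − 1 = m(s−2) ⇒ s(μ−m) = 1−2m ⇒ s = -0.830/-0.015 = 55.3333.
So α = μs = 49.800, β = (1−μ)s = 5.533.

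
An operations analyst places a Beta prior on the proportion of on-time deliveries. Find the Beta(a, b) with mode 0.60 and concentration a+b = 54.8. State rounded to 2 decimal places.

a = 32.68, b = 22.12

Since the density peak of Beta(a,b) is at (a−1)/(a+b−2),
a = 1 + 0.60(54.8−2) = 32.68 and b = 54.8 − 32.68 = 22.12.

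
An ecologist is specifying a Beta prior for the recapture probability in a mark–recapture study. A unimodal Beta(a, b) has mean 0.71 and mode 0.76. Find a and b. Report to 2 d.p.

With s = a+b: μ = a/s and mode = (a−1)/(s−2). Eliminating a = μs,
μs − 1 = m(s−2) ⇒ s(μ−m) = 1−2m ⇒ s = -0.52/-0.05 = 10.4000.
So a = μs = 7.38, b = (1−μ)s = 3.02.

a = 7.38, b = 3.02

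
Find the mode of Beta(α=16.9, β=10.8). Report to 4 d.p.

The density x^(α−1)(1−x)^(β−1) is maximised at (α−1)/(α+β−2) = 15.9/25.7 = 0.6187.

0.6187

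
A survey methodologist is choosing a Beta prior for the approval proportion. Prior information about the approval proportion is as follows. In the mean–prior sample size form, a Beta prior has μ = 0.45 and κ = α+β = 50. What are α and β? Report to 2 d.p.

α = μκ = 0.45×50 = 22.50 and β = (1−μ)κ = 0.55×50 = 27.50.

α = 22.50, β = 27.50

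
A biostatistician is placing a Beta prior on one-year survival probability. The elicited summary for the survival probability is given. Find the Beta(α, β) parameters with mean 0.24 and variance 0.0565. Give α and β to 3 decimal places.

Let s = α+β. The Beta variance is μ(1−μ)/(s+1).
So s+1 = μ(1−μ)/σ² = (0.24×0.76)/0.0565 = 0.1824/0.0565 = 3.2283, giving s = 2.2283.
Then α = μs = 0.24×2.2283 = 0.535 and β = (1−μ)s = 0.76×2.2283 = 1.694.

α = 0.535, β = 1.694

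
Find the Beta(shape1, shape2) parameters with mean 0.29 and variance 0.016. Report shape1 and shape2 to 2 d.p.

Write ν = shape1+shape2; then shape1 = μν and Var = μ(1−μ)/(ν+1).
ν = μ(1−μ)/Var − 1 = 0.2059/0.016 − 1 = 11.8687.
shape1 = 0.29·11.8687 = 3.44, shape2 = 0.71·11.8687 = 8.43.

shape1 = 3.44, shape2 = 8.43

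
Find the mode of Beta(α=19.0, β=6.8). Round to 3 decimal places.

0.756

With α,β > 1, mode = (α−1)/(α+β−2) = 18.0/23.8 = 0.756.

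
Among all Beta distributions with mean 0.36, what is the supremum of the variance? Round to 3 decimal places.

Var = μ(1−μ)/(α+β+1), which approaches μ(1−μ) as α+β → 0.
So the supremum is μ(1−μ) = 0.36×0.64 = 0.230.

0.230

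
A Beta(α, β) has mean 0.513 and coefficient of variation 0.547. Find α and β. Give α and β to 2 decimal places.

α = 1.11, β = 1.06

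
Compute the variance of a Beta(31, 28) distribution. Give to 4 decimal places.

0.0042

μ = 31/59 = 0.525424; Var = μ(1−μ)/(α+β+1) = 0.2493536/60 = 0.0042.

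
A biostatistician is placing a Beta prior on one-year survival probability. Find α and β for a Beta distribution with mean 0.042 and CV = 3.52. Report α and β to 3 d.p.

α = 0.035, β = 0.806

Var = (CV·μ)² = (3.52×0.042)² = 0.021857.
α+β = μ(1−μ)/Var − 1 = 0.040236/0.021857 − 1 = 0.8409.
Thus α = 0.042·0.8409 = 0.035 and β = 0.958·0.8409 = 0.806.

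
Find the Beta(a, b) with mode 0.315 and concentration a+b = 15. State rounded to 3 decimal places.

a = 5.095, b = 9.905

Mode = (a−1)/(κ−2) with κ = a+b, so a−1 = 0.315·13 = 4.095.
a = 5.095; b = κ − a = 9.905.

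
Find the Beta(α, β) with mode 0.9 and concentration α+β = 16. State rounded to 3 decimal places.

α = 13.600, β = 2.400

For α,β>1 the mode is (α−1)/(α+β−2), so α = mode·(κ−2)+1 = 0.9×14+1 = 13.600.
And β = (1−mode)·(κ−2)+1 = 0.1×14+1 = 2.400.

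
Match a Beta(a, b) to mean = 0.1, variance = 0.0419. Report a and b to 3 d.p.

a = 0.115, b = 1.033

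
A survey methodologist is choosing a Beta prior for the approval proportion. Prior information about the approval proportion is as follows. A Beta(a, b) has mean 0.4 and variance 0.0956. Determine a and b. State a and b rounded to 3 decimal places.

Write ν = a+b; then a = μν and Var = μ(1−μ)/(ν+1).
ν = μ(1−μ)/Var − 1 = 0.24/0.0956 − 1 = 1.5105.
a = 0.4·1.5105 = 0.604, b = 0.6·1.5105 = 0.906.

a = 0.604, b = 0.906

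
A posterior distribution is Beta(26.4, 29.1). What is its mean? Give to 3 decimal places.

0.476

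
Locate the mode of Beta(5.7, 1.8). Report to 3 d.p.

0.855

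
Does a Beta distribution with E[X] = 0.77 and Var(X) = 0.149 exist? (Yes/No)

Yes

The Beta variance bound is σ² < μ(1−μ).
Here μ(1−μ) = 0.77×0.23 = 0.1771, and 0.149 < 0.1771.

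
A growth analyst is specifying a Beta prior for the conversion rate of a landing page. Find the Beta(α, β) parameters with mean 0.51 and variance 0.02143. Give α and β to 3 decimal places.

α = 5.437, β = 5.224

Write ν = α+β; then α = μν and Var = μ(1−μ)/(ν+1).
ν = μ(1−μ)/Var − 1 = 0.2499/0.02143 − 1 = 10.6612.
α = 0.51·10.6612 = 5.437, β = 0.49·10.6612 = 5.224.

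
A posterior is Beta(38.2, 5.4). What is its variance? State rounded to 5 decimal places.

α+β = 43.6 and αβ = 206.28, so Var = αβ/[(α+β)²(α+β+1)] = 206.28/84782.816 = 0.00243.

0.00243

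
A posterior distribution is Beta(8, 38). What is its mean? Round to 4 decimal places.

The Beta mean is α/(α+β) = 8/(8+38) = 0.1739.

0.1739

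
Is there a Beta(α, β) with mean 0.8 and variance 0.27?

No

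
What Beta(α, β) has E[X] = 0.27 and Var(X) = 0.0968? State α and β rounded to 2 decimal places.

α = 0.28, β = 0.76

Write ν = α+β; then α = μν and Var = μ(1−μ)/(ν+1).
ν = μ(1−μ)/Var − 1 = 0.1971/0.0968 − 1 = 1.0362.
α = 0.27·1.0362 = 0.28, β = 0.73·1.0362 = 0.76.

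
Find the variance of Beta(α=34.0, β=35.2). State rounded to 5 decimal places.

0.00356

μ = 34.0/69.2 = 0.491329; Var = μ(1−μ)/(α+β+1) = 0.2499248/70.2 = 0.00356.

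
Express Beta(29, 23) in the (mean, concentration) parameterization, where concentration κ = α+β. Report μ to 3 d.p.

κ = α+β = 29+23 = 52; μ = α/κ = 29/52 = 0.558.

μ = 0.558, κ = 52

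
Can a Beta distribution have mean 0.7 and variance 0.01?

Yes

The Beta variance bound is σ² < μ(1−μ).
Here μ(1−μ) = 0.7×0.3 = 0.21, and 0.01 < 0.21.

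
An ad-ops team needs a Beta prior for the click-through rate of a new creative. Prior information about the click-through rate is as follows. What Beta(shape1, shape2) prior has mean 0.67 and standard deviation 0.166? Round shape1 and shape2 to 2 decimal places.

shape1 = 4.71, shape2 = 2.32

Variance = 0.166² = 0.027556. The moment-matching identity shape1+shape2 = μ(1−μ)/Var − 1 gives
shape1+shape2 = 0.2211/0.027556 − 1 = 7.0237, so shape1 = μ·7.0237 = 4.71 and shape2 = (1−μ)·7.0237 = 2.32.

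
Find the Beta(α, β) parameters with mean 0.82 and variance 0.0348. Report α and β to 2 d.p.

α = 2.66, β = 0.58

Let s = α+β. The Beta variance is μ(1−μ)/(s+1).
So s+1 = μ(1−μ)/σ² = (0.82×0.18)/0.0348 = 0.1476/0.0348 = 4.2414, giving s = 3.2414.
Then α = μs = 0.82×3.2414 = 2.66 and β = (1−μ)s = 0.18×3.2414 = 0.58.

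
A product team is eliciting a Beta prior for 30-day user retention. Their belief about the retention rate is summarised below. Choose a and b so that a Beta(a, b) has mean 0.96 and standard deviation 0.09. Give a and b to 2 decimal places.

a = 3.59, b = 0.15

Variance = 0.09² = 0.0081. The moment-matching identity a+b = μ(1−μ)/Var − 1 gives
a+b = 0.0384/0.0081 − 1 = 3.7407, so a = μ·3.7407 = 3.59 and b = (1−μ)·3.7407 = 0.15.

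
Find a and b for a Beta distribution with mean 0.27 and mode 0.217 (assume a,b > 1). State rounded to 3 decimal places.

a = 2.883, b = 7.796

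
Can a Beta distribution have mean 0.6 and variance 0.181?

Yes

A Beta with mean μ has variance μ(1−μ)/(α+β+1) < μ(1−μ).
Here μ(1−μ) = 0.6×0.4 = 0.24, and 0.181 < 0.24.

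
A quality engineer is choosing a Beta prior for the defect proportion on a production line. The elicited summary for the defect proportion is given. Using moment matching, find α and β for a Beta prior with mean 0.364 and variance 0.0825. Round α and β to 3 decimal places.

α = 0.657, β = 1.149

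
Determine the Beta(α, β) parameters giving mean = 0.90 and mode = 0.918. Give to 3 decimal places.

α = 41.800, β = 4.644

With s = α+β: μ = α/s and mode = (α−1)/(s−2). Eliminating α = μs,
μs − 1 = m(s−2) ⇒ s(μ−m) = 1−2m ⇒ s = -0.836/-0.018 = 46.4444.
So α = μs = 41.800, β = (1−μ)s = 4.644.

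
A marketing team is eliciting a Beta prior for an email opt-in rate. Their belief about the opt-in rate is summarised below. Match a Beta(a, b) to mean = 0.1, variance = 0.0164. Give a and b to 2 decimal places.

a = 0.45, b = 4.04

Write ν = a+b; then a = μν and Var = μ(1−μ)/(ν+1).
ν = μ(1−μ)/Var − 1 = 0.09/0.0164 − 1 = 4.4878.
a = 0.1·4.4878 = 0.45, b = 0.9·4.4878 = 4.04.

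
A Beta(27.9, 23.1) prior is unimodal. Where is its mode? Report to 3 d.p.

With α,β > 1, mode = (α−1)/(α+β−2) = 26.9/49.0 = 0.549.

0.549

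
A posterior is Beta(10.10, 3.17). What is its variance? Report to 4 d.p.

Var = αβ/[(α+β)²(α+β+1)] = (10.10×3.17)/(13.27²×14.27) = 32.0170/2512.845683 = 0.0127.

0.0127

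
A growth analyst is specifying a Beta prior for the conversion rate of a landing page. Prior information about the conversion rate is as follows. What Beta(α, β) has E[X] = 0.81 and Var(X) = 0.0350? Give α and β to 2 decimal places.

α = 2.75, β = 0.65

Write ν = α+β; then α = μν and Var = μ(1−μ)/(ν+1).
ν = μ(1−μ)/Var − 1 = 0.1539/0.0350 − 1 = 3.3971.
α = 0.81·3.3971 = 2.75, β = 0.19·3.3971 = 0.65.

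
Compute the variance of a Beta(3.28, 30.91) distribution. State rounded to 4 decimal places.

μ = 3.28/34.19 = 0.095934; Var = μ(1−μ)/(α+β+1) = 0.0867311/35.19 = 0.0025.

0.0025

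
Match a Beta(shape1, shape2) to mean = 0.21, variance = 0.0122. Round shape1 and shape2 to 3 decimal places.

shape1 = 2.646, shape2 = 9.953

By moment matching, shape1+shape2 = μ(1−μ)/σ² − 1 = (0.21·0.79)/0.0122 − 1 = 13.5984 − 1 = 12.5984.
Since shape1/(shape1+shape2) = μ, shape1 = 0.21·12.5984 = 2.646 and shape2 = 0.79·12.5984 = 9.953.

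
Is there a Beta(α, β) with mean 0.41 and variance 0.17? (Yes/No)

Yes

For any Beta, Var(X) < E[X]·(1−E[X]).
Here μ(1−μ) = 0.41×0.59 = 0.2419, and 0.17 < 0.2419.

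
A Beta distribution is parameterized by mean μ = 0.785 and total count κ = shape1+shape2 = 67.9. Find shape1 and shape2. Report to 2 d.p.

Split κ in proportion μ : (1−μ): shape1 = 0.785·67.9 = 53.30, shape2 = 67.9 − 53.30 = 14.60.

shape1 = 53.30, shape2 = 14.60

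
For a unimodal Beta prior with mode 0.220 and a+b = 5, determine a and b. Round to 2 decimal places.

a = 1.66, b = 3.34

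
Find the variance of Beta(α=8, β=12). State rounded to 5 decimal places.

0.01143

α+β = 20 and αβ = 96, so Var = αβ/[(α+β)²(α+β+1)] = 96/8400 = 0.01143.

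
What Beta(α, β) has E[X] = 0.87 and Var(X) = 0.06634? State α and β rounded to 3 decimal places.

By moment matching, α+β = μ(1−μ)/σ² − 1 = (0.87·0.13)/0.06634 − 1 = 1.7049 − 1 = 0.7049.
Since α/(α+β) = μ, α = 0.87·0.7049 = 0.613 and β = 0.13·0.7049 = 0.092.

α = 0.613, β = 0.092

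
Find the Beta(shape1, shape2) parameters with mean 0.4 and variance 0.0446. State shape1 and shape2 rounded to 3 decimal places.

Write ν = shape1+shape2; then shape1 = μν and Var = μ(1−μ)/(ν+1).
ν = μ(1−μ)/Var − 1 = 0.24/0.0446 − 1 = 4.3812.
shape1 = 0.4·4.3812 = 1.752, shape2 = 0.6·4.3812 = 2.629.

shape1 = 1.752, shape2 = 2.629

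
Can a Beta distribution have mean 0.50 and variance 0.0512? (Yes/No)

Yes

The Beta variance bound is σ² < μ(1−μ).
Here μ(1−μ) = 0.50×0.50 = 0.2500, and 0.0512 < 0.2500.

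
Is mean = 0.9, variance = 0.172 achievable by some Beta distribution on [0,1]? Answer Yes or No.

For any Beta, Var(X) < E[X]·(1−E[X]).
Here μ(1−μ) = 0.9×0.1 = 0.09, and 0.172 ≥ 0.09.

No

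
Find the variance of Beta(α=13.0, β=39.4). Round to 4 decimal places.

0.0035

μ = 13.0/52.4 = 0.248092; Var = μ(1−μ)/(α+β+1) = 0.1865422/53.4 = 0.0035.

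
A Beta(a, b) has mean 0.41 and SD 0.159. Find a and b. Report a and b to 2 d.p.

a = 3.51, b = 5.06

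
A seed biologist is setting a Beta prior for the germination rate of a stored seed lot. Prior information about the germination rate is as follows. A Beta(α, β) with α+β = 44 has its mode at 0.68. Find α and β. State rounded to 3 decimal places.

α = 29.560, β = 14.440

Mode = (α−1)/(κ−2) with κ = α+β, so α−1 = 0.68·42 = 28.560.
α = 29.560; β = κ − α = 14.440.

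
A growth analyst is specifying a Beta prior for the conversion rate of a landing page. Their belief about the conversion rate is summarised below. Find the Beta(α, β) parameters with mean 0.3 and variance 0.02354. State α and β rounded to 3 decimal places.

α = 2.376, β = 5.545

Write ν = α+β; then α = μν and Var = μ(1−μ)/(ν+1).
ν = μ(1−μ)/Var − 1 = 0.21/0.02354 − 1 = 7.9210.
α = 0.3·7.9210 = 2.376, β = 0.7·7.9210 = 5.545.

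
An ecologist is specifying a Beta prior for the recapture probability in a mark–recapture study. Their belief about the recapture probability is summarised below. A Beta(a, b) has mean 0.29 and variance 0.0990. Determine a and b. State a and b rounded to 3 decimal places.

By moment matching, a+b = μ(1−μ)/σ² − 1 = (0.29·0.71)/0.0990 − 1 = 2.0798 − 1 = 1.0798.
Since a/(a+b) = μ, a = 0.29·1.0798 = 0.313 and b = 0.71·1.0798 = 0.767.

a = 0.313, b = 0.767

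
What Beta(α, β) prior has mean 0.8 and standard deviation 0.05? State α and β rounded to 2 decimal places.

Variance = 0.05² = 0.0025. The moment-matching identity α+β = μ(1−μ)/Var − 1 gives
α+β = 0.16/0.0025 − 1 = 63.0000, so α = μ·63.0000 = 50.40 and β = (1−μ)·63.0000 = 12.60.

α = 50.40, β = 12.60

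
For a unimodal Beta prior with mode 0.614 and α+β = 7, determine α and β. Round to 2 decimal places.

α = 4.07, β = 2.93

For α,β>1 the mode is (α−1)/(α+β−2), so α = mode·(κ−2)+1 = 0.614×5+1 = 4.07.
And β = (1−mode)·(κ−2)+1 = 0.386×5+1 = 2.93.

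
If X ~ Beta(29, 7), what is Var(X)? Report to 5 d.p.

Var = αβ/[(α+β)²(α+β+1)] = (29×7)/(36²×37) = 203/47952 = 0.00423.

0.00423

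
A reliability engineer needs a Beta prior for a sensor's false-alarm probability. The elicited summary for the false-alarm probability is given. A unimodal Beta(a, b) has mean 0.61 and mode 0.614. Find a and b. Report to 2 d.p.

Let s = a+b. Mean gives a = μs = 0.61s; mode gives (a−1)/(s−2) = 0.614.
Substituting: 0.61s − 1 = 0.614(s−2) = 0.614s − 1.228, so -0.004s = -0.228 and s = 57.0000.
Then a = 0.61×57.0000 = 34.77 and b = s−a = 22.23.

a = 34.77, b = 22.23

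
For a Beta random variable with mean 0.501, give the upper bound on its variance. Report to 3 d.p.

0.250

Var = μ(1−μ)/(α+β+1), which approaches μ(1−μ) as α+β → 0.
So the supremum is μ(1−μ) = 0.501×0.499 = 0.250.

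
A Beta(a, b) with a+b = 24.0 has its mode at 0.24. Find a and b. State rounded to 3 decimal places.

a = 6.280, b = 17.720

For a,b>1 the mode is (a−1)/(a+b−2), so a = mode·(κ−2)+1 = 0.24×22.0+1 = 6.280.
And b = (1−mode)·(κ−2)+1 = 0.76×22.0+1 = 17.720.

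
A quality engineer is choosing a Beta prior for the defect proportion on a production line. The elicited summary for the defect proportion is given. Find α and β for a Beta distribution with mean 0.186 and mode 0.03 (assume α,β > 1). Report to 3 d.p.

α = 1.121, β = 4.905

With s = α+β: μ = α/s and mode = (α−1)/(s−2). Eliminating α = μs,
μs − 1 = m(s−2) ⇒ s(μ−m) = 1−2m ⇒ s = 0.94/0.156 = 6.0256.
So α = μs = 1.121, β = (1−μ)s = 4.905.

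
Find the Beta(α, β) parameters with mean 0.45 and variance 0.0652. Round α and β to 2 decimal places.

Write ν = α+β; then α = μν and Var = μ(1−μ)/(ν+1).
ν = μ(1−μ)/Var − 1 = 0.2475/0.0652 − 1 = 2.7960.
α = 0.45·2.7960 = 1.26, β = 0.55·2.7960 = 1.54.

α = 1.26, β = 1.54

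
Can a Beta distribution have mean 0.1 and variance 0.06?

Yes

The Beta variance bound is σ² < μ(1−μ).
Here μ(1−μ) = 0.1×0.9 = 0.09, and 0.06 < 0.09.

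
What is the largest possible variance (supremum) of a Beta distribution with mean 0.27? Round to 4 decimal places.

For fixed mean μ the Beta variance is μ(1−μ)/(α+β+1), increasing as α+β decreases.
Its least upper bound (not attained) is μ(1−μ) = 0.27·0.73 = 0.1971.

0.1971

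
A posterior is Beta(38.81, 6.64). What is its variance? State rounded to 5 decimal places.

0.00269

Var = αβ/[(α+β)²(α+β+1)] = (38.81×6.64)/(45.45²×46.45) = 257.6984/95951.881125 = 0.00269.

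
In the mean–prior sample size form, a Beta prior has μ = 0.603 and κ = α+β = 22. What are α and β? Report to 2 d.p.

α = μκ = 0.603×22 = 13.27 and β = (1−μ)κ = 0.397×22 = 8.73.

α = 13.27, β = 8.73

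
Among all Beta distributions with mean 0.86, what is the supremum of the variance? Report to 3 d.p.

Var = μ(1−μ)/(α+β+1), which approaches μ(1−μ) as α+β → 0.
So the supremum is μ(1−μ) = 0.86×0.14 = 0.120.

0.120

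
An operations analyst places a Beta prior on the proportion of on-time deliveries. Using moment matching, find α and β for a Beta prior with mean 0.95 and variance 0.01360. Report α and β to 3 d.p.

α = 2.368, β = 0.125

Write ν = α+β; then α = μν and Var = μ(1−μ)/(ν+1).
ν = μ(1−μ)/Var − 1 = 0.0475/0.01360 − 1 = 2.4926.
α = 0.95·2.4926 = 2.368, β = 0.05·2.4926 = 0.125.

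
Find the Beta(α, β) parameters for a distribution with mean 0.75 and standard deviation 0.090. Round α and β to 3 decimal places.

α = 16.611, β = 5.537

Variance = 0.090² = 0.008100. The moment-matching identity α+β = μ(1−μ)/Var − 1 gives
α+β = 0.1875/0.008100 − 1 = 22.1481, so α = μ·22.1481 = 16.611 and β = (1−μ)·22.1481 = 5.537.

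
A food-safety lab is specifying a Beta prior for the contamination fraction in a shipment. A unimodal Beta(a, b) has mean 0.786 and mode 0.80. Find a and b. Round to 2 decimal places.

a = 33.69, b = 9.17

With s = a+b: μ = a/s and mode = (a−1)/(s−2). Eliminating a = μs,
μs − 1 = m(s−2) ⇒ s(μ−m) = 1−2m ⇒ s = -0.60/-0.014 = 42.8571.
So a = μs = 33.69, b = (1−μ)s = 9.17.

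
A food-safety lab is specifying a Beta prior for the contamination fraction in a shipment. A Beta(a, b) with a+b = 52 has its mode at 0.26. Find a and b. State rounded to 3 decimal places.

a = 14.000, b = 38.000

Mode = (a−1)/(κ−2) with κ = a+b, so a−1 = 0.26·50 = 13.000.
a = 14.000; b = κ − a = 38.000.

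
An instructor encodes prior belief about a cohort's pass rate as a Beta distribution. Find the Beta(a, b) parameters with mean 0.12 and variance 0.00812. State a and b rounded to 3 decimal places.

a = 1.441, b = 10.564

By moment matching, a+b = μ(1−μ)/σ² − 1 = (0.12·0.88)/0.00812 − 1 = 13.0049 − 1 = 12.0049.
Since a/(a+b) = μ, a = 0.12·12.0049 = 1.441 and b = 0.88·12.0049 = 10.564.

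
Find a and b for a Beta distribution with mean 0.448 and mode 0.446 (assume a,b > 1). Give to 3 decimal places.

a = 24.192, b = 29.808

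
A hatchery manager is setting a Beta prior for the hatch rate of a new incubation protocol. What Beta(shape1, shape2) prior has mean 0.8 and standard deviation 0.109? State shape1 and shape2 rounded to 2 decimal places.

σ² = 0.109² = 0.011881.
With s = shape1+shape2, Var = μ(1−μ)/(s+1), so s+1 = (0.8×0.2)/0.011881 = 13.4669 and s = 12.4669.
shape1 = μs = 9.97, shape2 = (1−μ)s = 2.49.

shape1 = 9.97, shape2 = 2.49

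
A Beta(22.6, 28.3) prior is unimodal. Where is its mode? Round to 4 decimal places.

0.4417

With α,β > 1, mode = (α−1)/(α+β−2) = 21.6/48.9 = 0.4417.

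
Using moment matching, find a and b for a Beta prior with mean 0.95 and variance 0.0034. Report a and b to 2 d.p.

Write ν = a+b; then a = μν and Var = μ(1−μ)/(ν+1).
ν = μ(1−μ)/Var − 1 = 0.0475/0.0034 − 1 = 12.9706.
a = 0.95·12.9706 = 12.32, b = 0.05·12.9706 = 0.65.

a = 12.32, b = 0.65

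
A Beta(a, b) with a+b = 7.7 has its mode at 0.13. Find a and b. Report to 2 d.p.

a = 1.74, b = 5.96

Since the density peak of Beta(a,b) is at (a−1)/(a+b−2),
a = 1 + 0.13(7.7−2) = 1.74 and b = 7.7 − 1.74 = 5.96.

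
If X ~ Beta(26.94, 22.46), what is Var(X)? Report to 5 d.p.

μ = 26.94/49.40 = 0.545344; Var = μ(1−μ)/(α+β+1) = 0.2479439/50.40 = 0.00492.

0.00492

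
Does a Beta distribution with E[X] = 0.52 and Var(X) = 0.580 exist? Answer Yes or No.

No

For any Beta, Var(X) < E[X]·(1−E[X]).
Here μ(1−μ) = 0.52×0.48 = 0.2496, and 0.580 ≥ 0.2496.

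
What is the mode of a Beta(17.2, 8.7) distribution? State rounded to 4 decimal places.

0.6778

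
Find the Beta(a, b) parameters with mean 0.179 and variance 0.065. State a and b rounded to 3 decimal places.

By moment matching, a+b = μ(1−μ)/σ² − 1 = (0.179·0.821)/0.065 − 1 = 2.2609 − 1 = 1.2609.
Since a/(a+b) = μ, a = 0.179·1.2609 = 0.226 and b = 0.821·1.2609 = 1.035.

a = 0.226, b = 1.035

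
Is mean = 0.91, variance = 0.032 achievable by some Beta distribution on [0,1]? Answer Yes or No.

A Beta with mean μ has variance μ(1−μ)/(α+β+1) < μ(1−μ).
Here μ(1−μ) = 0.91×0.09 = 0.0819, and 0.032 < 0.0819.

Yes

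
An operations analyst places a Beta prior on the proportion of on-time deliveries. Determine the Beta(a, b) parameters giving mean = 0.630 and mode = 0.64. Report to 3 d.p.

With s = a+b: μ = a/s and mode = (a−1)/(s−2). Eliminating a = μs,
μs − 1 = m(s−2) ⇒ s(μ−m) = 1−2m ⇒ s = -0.28/-0.010 = 28.0000.
So a = μs = 17.640, b = (1−μ)s = 10.360.

a = 17.640, b = 10.360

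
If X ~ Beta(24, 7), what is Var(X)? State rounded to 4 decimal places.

0.0055

α+β = 31 and αβ = 168, so Var = αβ/[(α+β)²(α+β+1)] = 168/30752 = 0.0055.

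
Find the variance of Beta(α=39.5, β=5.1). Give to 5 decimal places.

0.00222

μ = 39.5/44.6 = 0.885650; Var = μ(1−μ)/(α+β+1) = 0.1012739/45.6 = 0.00222.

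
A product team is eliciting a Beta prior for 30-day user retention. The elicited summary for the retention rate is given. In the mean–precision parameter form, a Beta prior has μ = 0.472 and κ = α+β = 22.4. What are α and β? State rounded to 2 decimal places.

α = 10.57, β = 11.83

α = μκ = 0.472×22.4 = 10.57 and β = (1−μ)κ = 0.528×22.4 = 11.83.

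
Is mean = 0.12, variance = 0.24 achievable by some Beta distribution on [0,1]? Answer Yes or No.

No

A Beta with mean μ has variance μ(1−μ)/(α+β+1) < μ(1−μ).
Here μ(1−μ) = 0.12×0.88 = 0.1056, and 0.24 ≥ 0.1056.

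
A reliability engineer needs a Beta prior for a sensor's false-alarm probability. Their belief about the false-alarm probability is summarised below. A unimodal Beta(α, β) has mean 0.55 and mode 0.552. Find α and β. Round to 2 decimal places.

α = 28.60, β = 23.40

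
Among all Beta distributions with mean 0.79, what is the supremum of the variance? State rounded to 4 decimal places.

0.1659

Var = μ(1−μ)/(α+β+1), which approaches μ(1−μ) as α+β → 0.
So the supremum is μ(1−μ) = 0.79×0.21 = 0.1659.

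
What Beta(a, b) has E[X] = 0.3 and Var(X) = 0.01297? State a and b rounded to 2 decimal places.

a = 4.56, b = 10.63

By moment matching, a+b = μ(1−μ)/σ² − 1 = (0.3·0.7)/0.01297 − 1 = 16.1912 − 1 = 15.1912.
Since a/(a+b) = μ, a = 0.3·15.1912 = 4.56 and b = 0.7·15.1912 = 10.63.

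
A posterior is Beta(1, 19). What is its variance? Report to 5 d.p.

0.00226

Var = αβ/[(α+β)²(α+β+1)] = (1×19)/(20²×21) = 19/8400 = 0.00226.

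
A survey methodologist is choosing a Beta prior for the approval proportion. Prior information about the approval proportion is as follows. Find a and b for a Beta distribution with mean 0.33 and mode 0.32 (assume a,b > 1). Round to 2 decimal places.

a = 11.88, b = 24.12

With s = a+b: μ = a/s and mode = (a−1)/(s−2). Eliminating a = μs,
μs − 1 = m(s−2) ⇒ s(μ−m) = 1−2m ⇒ s = 0.36/0.01 = 36.0000.
So a = μs = 11.88, b = (1−μ)s = 24.12.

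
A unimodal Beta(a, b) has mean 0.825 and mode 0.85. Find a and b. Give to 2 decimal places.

Let s = a+b. Mean gives a = μs = 0.825s; mode gives (a−1)/(s−2) = 0.85.
Substituting: 0.825s − 1 = 0.85(s−2) = 0.85s − 1.70, so -0.025s = -0.70 and s = 28.0000.
Then a = 0.825×28.0000 = 23.10 and b = s−a = 4.90.

a = 23.10, b = 4.90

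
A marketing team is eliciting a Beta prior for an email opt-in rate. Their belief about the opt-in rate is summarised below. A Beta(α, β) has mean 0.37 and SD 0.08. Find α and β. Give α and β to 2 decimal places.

α = 13.11, β = 22.32

σ² = 0.08² = 0.0064.
With s = α+β, Var = μ(1−μ)/(s+1), so s+1 = (0.37×0.63)/0.0064 = 36.4219 and s = 35.4219.
α = μs = 13.11, β = (1−μ)s = 22.32.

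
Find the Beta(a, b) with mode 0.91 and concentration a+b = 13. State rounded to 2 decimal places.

Mode = (a−1)/(κ−2) with κ = a+b, so a−1 = 0.91·11 = 10.01.
a = 11.01; b = κ − a = 1.99.

a = 11.01, b = 1.99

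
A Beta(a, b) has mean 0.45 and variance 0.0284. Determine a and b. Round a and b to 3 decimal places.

a = 3.472, b = 4.243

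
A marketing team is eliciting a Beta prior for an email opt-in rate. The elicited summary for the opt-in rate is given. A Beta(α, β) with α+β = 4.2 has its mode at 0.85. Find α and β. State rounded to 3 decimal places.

For α,β>1 the mode is (α−1)/(α+β−2), so α = mode·(κ−2)+1 = 0.85×2.2+1 = 2.870.
And β = (1−mode)·(κ−2)+1 = 0.15×2.2+1 = 1.330.

α = 2.870, β = 1.330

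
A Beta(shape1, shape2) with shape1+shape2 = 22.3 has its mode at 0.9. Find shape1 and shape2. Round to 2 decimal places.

shape1 = 19.27, shape2 = 3.03

Since the density peak of Beta(shape1,shape2) is at (shape1−1)/(shape1+shape2−2),
shape1 = 1 + 0.9(22.3−2) = 19.27 and shape2 = 22.3 − 19.27 = 3.03.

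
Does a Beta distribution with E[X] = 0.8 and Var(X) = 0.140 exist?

For any Beta, Var(X) < E[X]·(1−E[X]).
Here μ(1−μ) = 0.8×0.2 = 0.16, and 0.140 < 0.16.

Yes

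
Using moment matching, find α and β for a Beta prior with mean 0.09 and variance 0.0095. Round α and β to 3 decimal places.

α = 0.686, β = 6.935

Let s = α+β. The Beta variance is μ(1−μ)/(s+1).
So s+1 = μ(1−μ)/σ² = (0.09×0.91)/0.0095 = 0.0819/0.0095 = 8.6211, giving s = 7.6211.
Then α = μs = 0.09×7.6211 = 0.686 and β = (1−μ)s = 0.91×7.6211 = 6.935.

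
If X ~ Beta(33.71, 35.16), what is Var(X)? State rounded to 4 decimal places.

α+β = 68.87 and αβ = 1185.2436, so Var = αβ/[(α+β)²(α+β+1)] = 1185.2436/331398.783003 = 0.0036.

0.0036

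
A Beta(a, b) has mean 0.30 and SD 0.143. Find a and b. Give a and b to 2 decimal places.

Variance = 0.143² = 0.020449. The moment-matching identity a+b = μ(1−μ)/Var − 1 gives
a+b = 0.2100/0.020449 − 1 = 9.2695, so a = μ·9.2695 = 2.78 and b = (1−μ)·9.2695 = 6.49.

a = 2.78, b = 6.49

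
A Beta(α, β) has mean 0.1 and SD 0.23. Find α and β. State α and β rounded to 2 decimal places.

First σ² = 0.0529. Setting α = μn, β = (1−μ)n with n = α+β,
μ(1−μ)/(n+1) = 0.0529 ⇒ n+1 = 0.09/0.0529 = 1.7013 ⇒ n = 0.7013.
Hence α = 0.1×0.7013 = 0.07, β = 0.9×0.7013 = 0.63.

α = 0.07, β = 0.63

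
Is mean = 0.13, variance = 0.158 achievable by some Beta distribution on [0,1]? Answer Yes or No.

No

A Beta with mean μ has variance μ(1−μ)/(α+β+1) < μ(1−μ).
Here μ(1−μ) = 0.13×0.87 = 0.1131, and 0.158 ≥ 0.1131.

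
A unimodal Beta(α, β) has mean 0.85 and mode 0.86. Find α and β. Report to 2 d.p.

α = 61.20, β = 10.80

Let s = α+β. Mean gives α = μs = 0.85s; mode gives (α−1)/(s−2) = 0.86.
Substituting: 0.85s − 1 = 0.86(s−2) = 0.86s − 1.72, so -0.01s = -0.72 and s = 72.0000.
Then α = 0.85×72.0000 = 61.20 and β = s−α = 10.80.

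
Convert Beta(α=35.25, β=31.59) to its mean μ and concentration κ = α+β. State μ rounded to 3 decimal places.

κ = α+β = 35.25+31.59 = 66.84; μ = α/κ = 35.25/66.84 = 0.527.

μ = 0.527, κ = 66.84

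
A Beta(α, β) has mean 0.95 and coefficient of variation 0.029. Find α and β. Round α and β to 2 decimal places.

α = 58.50, β = 3.08

Var = (CV·μ)² = (0.029×0.95)² = 0.000759.
α+β = μ(1−μ)/Var − 1 = 0.0475/0.000759 − 1 = 61.5821.
Thus α = 0.95·61.5821 = 58.50 and β = 0.05·61.5821 = 3.08.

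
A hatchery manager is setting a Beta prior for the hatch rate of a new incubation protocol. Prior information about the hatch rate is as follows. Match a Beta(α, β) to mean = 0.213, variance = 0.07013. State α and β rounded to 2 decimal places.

Let s = α+β. The Beta variance is μ(1−μ)/(s+1).
So s+1 = μ(1−μ)/σ² = (0.213×0.787)/0.07013 = 0.167631/0.07013 = 2.3903, giving s = 1.3903.
Then α = μs = 0.213×1.3903 = 0.30 and β = (1−μ)s = 0.787×1.3903 = 1.09.

α = 0.30, β = 1.09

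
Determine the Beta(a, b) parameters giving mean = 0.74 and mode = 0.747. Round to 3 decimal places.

With s = a+b: μ = a/s and mode = (a−1)/(s−2). Eliminating a = μs,
μs − 1 = m(s−2) ⇒ s(μ−m) = 1−2m ⇒ s = -0.494/-0.007 = 70.5714.
So a = μs = 52.223, b = (1−μ)s = 18.349.

a = 52.223, b = 18.349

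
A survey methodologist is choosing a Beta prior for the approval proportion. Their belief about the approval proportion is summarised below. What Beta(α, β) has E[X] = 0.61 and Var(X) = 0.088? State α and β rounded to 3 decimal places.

Let s = α+β. The Beta variance is μ(1−μ)/(s+1).
So s+1 = μ(1−μ)/σ² = (0.61×0.39)/0.088 = 0.2379/0.088 = 2.7034, giving s = 1.7034.
Then α = μs = 0.61×1.7034 = 1.039 and β = (1−μ)s = 0.39×1.7034 = 0.664.

α = 1.039, β = 0.664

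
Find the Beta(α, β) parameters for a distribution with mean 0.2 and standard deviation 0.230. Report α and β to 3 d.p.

σ² = 0.230² = 0.052900.
With s = α+β, Var = μ(1−μ)/(s+1), so s+1 = (0.2×0.8)/0.052900 = 3.0246 and s = 2.0246.
α = μs = 0.405, β = (1−μ)s = 1.620.

α = 0.405, β = 1.620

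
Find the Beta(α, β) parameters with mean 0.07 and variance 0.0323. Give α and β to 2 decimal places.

By moment matching, α+β = μ(1−μ)/σ² − 1 = (0.07·0.93)/0.0323 − 1 = 2.0155 − 1 = 1.0155.
Since α/(α+β) = μ, α = 0.07·1.0155 = 0.07 and β = 0.93·1.0155 = 0.94.

α = 0.07, β = 0.94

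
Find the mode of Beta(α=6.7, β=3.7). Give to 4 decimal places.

0.6786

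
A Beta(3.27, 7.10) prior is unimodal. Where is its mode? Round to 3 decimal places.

With α,β > 1, mode = (α−1)/(α+β−2) = 2.27/8.37 = 0.271.

0.271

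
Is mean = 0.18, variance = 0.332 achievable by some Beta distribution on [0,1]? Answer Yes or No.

A Beta with mean μ has variance μ(1−μ)/(α+β+1) < μ(1−μ).
Here μ(1−μ) = 0.18×0.82 = 0.1476, and 0.332 ≥ 0.1476.

No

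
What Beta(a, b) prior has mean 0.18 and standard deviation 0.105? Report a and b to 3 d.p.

Variance = 0.105² = 0.011025. The moment-matching identity a+b = μ(1−μ)/Var − 1 gives
a+b = 0.1476/0.011025 − 1 = 12.3878, so a = μ·12.3878 = 2.230 and b = (1−μ)·12.3878 = 10.158.

a = 2.230, b = 10.158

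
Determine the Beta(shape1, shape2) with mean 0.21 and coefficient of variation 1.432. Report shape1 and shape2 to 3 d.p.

shape1 = 0.175, shape2 = 0.659

σ = CV·μ = 1.432×0.21 = 0.30072, so σ² = 0.090433.
s+1 = μ(1−μ)/σ² = 0.1659/0.090433 = 1.8345, so s = shape1+shape2 = 0.8345.
shape1 = μs = 0.175, shape2 = (1−μ)s = 0.659.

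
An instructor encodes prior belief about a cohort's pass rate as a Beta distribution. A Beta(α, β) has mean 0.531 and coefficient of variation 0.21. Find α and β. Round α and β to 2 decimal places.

Var = (CV·μ)² = (0.21×0.531)² = 0.012434.
α+β = μ(1−μ)/Var − 1 = 0.249039/0.012434 − 1 = 19.0281.
Thus α = 0.531·19.0281 = 10.10 and β = 0.469·19.0281 = 8.92.

α = 10.10, β = 8.92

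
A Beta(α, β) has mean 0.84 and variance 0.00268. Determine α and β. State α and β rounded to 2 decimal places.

Let s = α+β. The Beta variance is μ(1−μ)/(s+1).
So s+1 = μ(1−μ)/σ² = (0.84×0.16)/0.00268 = 0.1344/0.00268 = 50.1493, giving s = 49.1493.
Then α = μs = 0.84×49.1493 = 41.29 and β = (1−μ)s = 0.16×49.1493 = 7.86.

α = 41.29, β = 7.86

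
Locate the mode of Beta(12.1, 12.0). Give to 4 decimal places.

With α,β > 1, mode = (α−1)/(α+β−2) = 11.1/22.1 = 0.5023.

0.5023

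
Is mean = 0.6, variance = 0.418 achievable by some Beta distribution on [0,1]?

No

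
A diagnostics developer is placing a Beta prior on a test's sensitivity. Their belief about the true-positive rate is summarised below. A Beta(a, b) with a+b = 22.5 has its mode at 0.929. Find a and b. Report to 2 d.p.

a = 20.04, b = 2.46

Mode = (a−1)/(κ−2) with κ = a+b, so a−1 = 0.929·20.5 = 19.04.
a = 20.04; b = κ − a = 2.46.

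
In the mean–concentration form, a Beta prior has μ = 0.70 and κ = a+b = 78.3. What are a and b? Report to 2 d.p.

Split κ in proportion μ : (1−μ): a = 0.70·78.3 = 54.81, b = 78.3 − 54.81 = 23.49.

a = 54.81, b = 23.49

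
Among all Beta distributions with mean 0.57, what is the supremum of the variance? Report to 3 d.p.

0.245

Var = μ(1−μ)/(α+β+1), which approaches μ(1−μ) as α+β → 0.
So the supremum is μ(1−μ) = 0.57×0.43 = 0.245.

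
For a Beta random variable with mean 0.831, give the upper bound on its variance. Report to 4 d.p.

0.1404

For fixed mean μ the Beta variance is μ(1−μ)/(α+β+1), increasing as α+β decreases.
Its least upper bound (not attained) is μ(1−μ) = 0.831·0.169 = 0.1404.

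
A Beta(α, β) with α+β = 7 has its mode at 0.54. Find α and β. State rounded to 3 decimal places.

For α,β>1 the mode is (α−1)/(α+β−2), so α = mode·(κ−2)+1 = 0.54×5+1 = 3.700.
And β = (1−mode)·(κ−2)+1 = 0.46×5+1 = 3.300.

α = 3.700, β = 3.300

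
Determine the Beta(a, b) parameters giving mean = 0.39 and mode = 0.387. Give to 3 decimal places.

With s = a+b: μ = a/s and mode = (a−1)/(s−2). Eliminating a = μs,
μs − 1 = m(s−2) ⇒ s(μ−m) = 1−2m ⇒ s = 0.226/0.003 = 75.3333.
So a = μs = 29.380, b = (1−μ)s = 45.953.

a = 29.380, b = 45.953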